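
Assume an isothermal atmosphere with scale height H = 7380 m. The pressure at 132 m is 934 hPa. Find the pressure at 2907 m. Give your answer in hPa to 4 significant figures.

Between two levels, P₂ = P₁ exp(−Δz/H) with Δz = z₂ − z₁.
Δz = 2907.0 − 132.00 = 2775.0 m; Δz/H = 2775.0/7380.0 = 0.37602.
P₂ = 934 × exp(−0.37602) = 934 × 0.68659 = 641.28 hPa.

P ≈ 641.3 hPa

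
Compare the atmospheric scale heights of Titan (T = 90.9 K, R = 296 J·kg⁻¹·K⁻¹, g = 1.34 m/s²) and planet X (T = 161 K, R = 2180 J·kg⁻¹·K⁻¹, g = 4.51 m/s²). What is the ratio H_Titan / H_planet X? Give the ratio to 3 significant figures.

H_Titan/H_planet X ≈ 0.258

H = RT/g for each body.
H_Titan = 296 × 90.9 / 1.34 = 20079 m.
H_planet X = 2180 × 161 / 4.51 = 77823 m.
H_Titan/H_planet X = 20079/77823 = 0.25801.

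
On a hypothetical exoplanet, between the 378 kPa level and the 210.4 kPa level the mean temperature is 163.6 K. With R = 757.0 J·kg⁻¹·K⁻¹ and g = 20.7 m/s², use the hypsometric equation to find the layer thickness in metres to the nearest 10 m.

Hypsometric equation: Δz = (R T̄/g) ln(P₁/P₂).
R T̄/g = 757.0 × 163.6 / 20.7 = 5982.9 m.
ln(378/210.4) = ln(1.7966) = 0.58590.
Δz = 5982.9 × 0.58590 = 3505.4 m.

Δz ≈ 3510 m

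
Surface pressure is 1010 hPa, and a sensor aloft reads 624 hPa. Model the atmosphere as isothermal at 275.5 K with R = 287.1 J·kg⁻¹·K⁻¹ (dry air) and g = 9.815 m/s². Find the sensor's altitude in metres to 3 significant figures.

Scale height: H = RT/g = 287.1 × 275.5 / 9.815 = 8058.7 m.
Invert the barometric formula: z = H ln(P₀/P).
P₀/P = 1010/624 = 1.6186; ln(1.6186) = 0.48156.
z = 8058.7 × 0.48156 = 3880.7 m.

z ≈ 3880 m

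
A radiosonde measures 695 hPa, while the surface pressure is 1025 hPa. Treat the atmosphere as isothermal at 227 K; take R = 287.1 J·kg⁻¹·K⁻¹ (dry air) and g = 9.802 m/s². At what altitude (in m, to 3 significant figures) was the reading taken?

Scale height: H = RT/g = 287.1 × 227 / 9.802 = 6648.8 m.
Invert the barometric formula: z = H ln(P₀/P).
P₀/P = 1025/695 = 1.4748; ln(1.4748) = 0.38852.
z = 6648.8 × 0.38852 = 2583.2 m.

z ≈ 2580 m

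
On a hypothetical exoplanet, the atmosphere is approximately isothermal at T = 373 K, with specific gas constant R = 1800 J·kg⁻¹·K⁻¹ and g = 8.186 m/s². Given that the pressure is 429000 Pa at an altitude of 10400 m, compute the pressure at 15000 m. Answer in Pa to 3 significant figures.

P ≈ 406000 Pa

Scale height: H = RT/g = 1800 × 373 / 8.186 = 82018 m.
Between two levels, P₂ = P₁ exp(−Δz/H) with Δz = z₂ − z₁.
Δz = 15000 − 10400 = 4600.0 m; Δz/H = 4600.0/82018 = 0.056085.
P₂ = 429000 × exp(−0.056085) = 429000 × 0.94546 = 405600 Pa.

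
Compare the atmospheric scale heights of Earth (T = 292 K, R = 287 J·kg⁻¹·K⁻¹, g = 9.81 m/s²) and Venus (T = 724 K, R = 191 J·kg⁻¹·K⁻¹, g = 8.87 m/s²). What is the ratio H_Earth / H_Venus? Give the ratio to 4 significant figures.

H_Earth/H_Venus ≈ 0.5480

H = RT/g for each body.
H_Earth = 287 × 292 / 9.81 = 8542.7 m.
H_Venus = 191 × 724 / 8.87 = 15590 m.
H_Earth/H_Venus = 8542.7/15590 = 0.54796.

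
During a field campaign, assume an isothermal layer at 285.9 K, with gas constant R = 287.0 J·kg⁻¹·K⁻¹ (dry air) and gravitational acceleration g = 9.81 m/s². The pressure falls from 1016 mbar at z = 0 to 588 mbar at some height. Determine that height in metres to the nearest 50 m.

z ≈ 4550 m

Scale height: H = RT/g = 287.0 × 285.9 / 9.81 = 8364.3 m.
Invert the barometric formula: z = H ln(P₀/P).
P₀/P = 1016/588 = 1.7279; ln(1.7279) = 0.54691.
z = 8364.3 × 0.54691 = 4574.5 m.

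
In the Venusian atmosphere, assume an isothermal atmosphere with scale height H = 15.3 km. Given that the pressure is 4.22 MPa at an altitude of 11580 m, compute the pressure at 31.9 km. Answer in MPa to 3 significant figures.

Between two levels, P₂ = P₁ exp(−Δz/H) with Δz = z₂ − z₁.
Δz = 31900 − 11580 = 20320 m; Δz/H = 20320/15300 = 1.3281.
P₂ = 4.22 × exp(−1.3281) = 4.22 × 0.26498 = 1.1182 MPa.

P ≈ 1.12 MPa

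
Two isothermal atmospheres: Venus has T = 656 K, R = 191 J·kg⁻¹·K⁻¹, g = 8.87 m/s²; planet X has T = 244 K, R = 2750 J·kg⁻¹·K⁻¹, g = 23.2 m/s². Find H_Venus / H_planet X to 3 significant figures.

H = RT/g for each body.
H_Venus = 191 × 656 / 8.87 = 14126 m.
H_planet X = 2750 × 244 / 23.2 = 28922 m.
H_Venus/H_planet X = 14126/28922 = 0.48842.

H_Venus/H_planet X ≈ 0.488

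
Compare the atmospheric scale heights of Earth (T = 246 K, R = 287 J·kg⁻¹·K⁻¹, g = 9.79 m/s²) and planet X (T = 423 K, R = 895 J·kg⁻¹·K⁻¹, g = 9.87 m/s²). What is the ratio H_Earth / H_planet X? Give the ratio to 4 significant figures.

H = RT/g for each body.
H_Earth = 287 × 246 / 9.79 = 7211.6 m.
H_planet X = 895 × 423 / 9.87 = 38357 m.
H_Earth/H_planet X = 7211.6/38357 = 0.18801.

H_Earth/H_planet X ≈ 0.1880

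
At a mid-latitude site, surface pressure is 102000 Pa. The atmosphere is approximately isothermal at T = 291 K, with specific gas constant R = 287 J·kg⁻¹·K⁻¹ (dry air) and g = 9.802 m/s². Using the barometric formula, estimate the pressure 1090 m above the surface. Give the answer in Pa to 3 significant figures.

Scale height: H = RT/g = 287 × 291 / 9.802 = 8520.4 m.
Barometric formula: P = P₀ exp(−z/H).
z/H = 1090.0/8520.4 = 0.12793; exp(−0.12793) = 0.87991.
P = 102000 × 0.87991 = 89751 Pa.

P ≈ 89800 Pa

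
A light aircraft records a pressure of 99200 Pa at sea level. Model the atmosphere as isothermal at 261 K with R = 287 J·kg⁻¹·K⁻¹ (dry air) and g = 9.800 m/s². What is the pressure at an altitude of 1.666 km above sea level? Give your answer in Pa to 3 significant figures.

P ≈ 79800 Pa

Scale height: H = RT/g = 287 × 261 / 9.800 = 7643.6 m.
Barometric formula: P = P₀ exp(−z/H).
z/H = 1666.0/7643.6 = 0.21796; exp(−0.21796) = 0.80416.
P = 99200 × 0.80416 = 79773 Pa.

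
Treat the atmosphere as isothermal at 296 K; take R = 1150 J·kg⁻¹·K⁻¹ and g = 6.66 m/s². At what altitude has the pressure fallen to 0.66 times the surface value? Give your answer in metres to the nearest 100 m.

Scale height: H = RT/g = 1150 × 296 / 6.66 = 51111 m.
Set P/P₀ = exp(−z/H) = 0.66, so z = −H ln(0.66).
−ln(0.66) = 0.41552; z = 51111 × 0.41552 = 21238 m.

z ≈ 21200 m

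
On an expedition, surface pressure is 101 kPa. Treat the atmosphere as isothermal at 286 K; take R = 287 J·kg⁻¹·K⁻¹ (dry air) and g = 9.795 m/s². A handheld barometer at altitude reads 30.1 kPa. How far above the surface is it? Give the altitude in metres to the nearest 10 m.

z ≈ 10140 m

Scale height: H = RT/g = 287 × 286 / 9.795 = 8380.0 m.
Invert the barometric formula: z = H ln(P₀/P).
P₀/P = 101/30.1 = 3.3555; ln(3.3555) = 1.2106.
z = 8380.0 × 1.2106 = 10145 m.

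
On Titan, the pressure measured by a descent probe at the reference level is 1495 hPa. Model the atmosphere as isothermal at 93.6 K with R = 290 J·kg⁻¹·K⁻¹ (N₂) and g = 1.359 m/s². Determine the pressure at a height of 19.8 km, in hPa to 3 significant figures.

P ≈ 555 hPa

Scale height: H = RT/g = 290 × 93.6 / 1.359 = 19974 m.
Barometric formula: P = P₀ exp(−z/H).
z/H = 19800/19974 = 0.99129; exp(−0.99129) = 0.37110.
P = 1495 × 0.37110 = 554.79 hPa.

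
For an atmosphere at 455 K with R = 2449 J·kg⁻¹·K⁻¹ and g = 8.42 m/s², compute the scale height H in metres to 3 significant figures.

H ≈ 132000 m

The scale height of an isothermal atmosphere is H = RT/g.
H = 2449 × 455 / 8.42 = 1114300/8.42 = 132340 m.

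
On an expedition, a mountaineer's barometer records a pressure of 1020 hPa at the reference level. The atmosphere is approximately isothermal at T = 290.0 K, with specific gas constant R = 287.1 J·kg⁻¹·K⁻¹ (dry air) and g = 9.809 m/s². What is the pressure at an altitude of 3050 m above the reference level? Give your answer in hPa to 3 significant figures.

Scale height: H = RT/g = 287.1 × 290.0 / 9.809 = 8488.0 m.
Barometric formula: P = P₀ exp(−z/H).
z/H = 3050.0/8488.0 = 0.35933; exp(−0.35933) = 0.69814.
P = 1020 × 0.69814 = 712.10 hPa.

P ≈ 712 hPa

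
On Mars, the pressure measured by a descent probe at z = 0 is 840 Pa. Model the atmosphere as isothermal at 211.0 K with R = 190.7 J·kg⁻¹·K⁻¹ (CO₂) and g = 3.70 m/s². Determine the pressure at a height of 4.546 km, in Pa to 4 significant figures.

P ≈ 553.0 Pa

Scale height: H = RT/g = 190.7 × 211.0 / 3.70 = 10875 m.
Barometric formula: P = P₀ exp(−z/H).
z/H = 4546.0/10875 = 0.41802; exp(−0.41802) = 0.65835.
P = 840 × 0.65835 = 553.01 Pa.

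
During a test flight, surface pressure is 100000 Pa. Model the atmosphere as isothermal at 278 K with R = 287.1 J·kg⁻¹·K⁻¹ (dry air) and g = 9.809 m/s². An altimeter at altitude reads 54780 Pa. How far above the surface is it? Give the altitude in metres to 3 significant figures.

Scale height: H = RT/g = 287.1 × 278 / 9.809 = 8136.8 m.
Invert the barometric formula: z = H ln(P₀/P).
P₀/P = 100000/54780 = 1.8255; ln(1.8255) = 0.60185.
z = 8136.8 × 0.60185 = 4897.1 m.

z ≈ 4900 m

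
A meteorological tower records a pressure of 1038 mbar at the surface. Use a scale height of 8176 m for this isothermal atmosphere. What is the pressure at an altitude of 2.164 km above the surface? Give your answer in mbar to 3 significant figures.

P ≈ 797 mbar

Barometric formula: P = P₀ exp(−z/H).
z/H = 2164.0/8176.0 = 0.26468; exp(−0.26468) = 0.76745.
P = 1038 × 0.76745 = 796.61 mbar.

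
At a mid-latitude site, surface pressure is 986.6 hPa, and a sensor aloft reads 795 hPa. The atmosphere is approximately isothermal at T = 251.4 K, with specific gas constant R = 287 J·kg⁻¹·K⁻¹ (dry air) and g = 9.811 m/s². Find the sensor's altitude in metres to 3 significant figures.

Scale height: H = RT/g = 287 × 251.4 / 9.811 = 7354.2 m.
Invert the barometric formula: z = H ln(P₀/P).
P₀/P = 986.6/795 = 1.2410; ln(1.2410) = 0.21592.
z = 7354.2 × 0.21592 = 1587.9 m.

z ≈ 1590 m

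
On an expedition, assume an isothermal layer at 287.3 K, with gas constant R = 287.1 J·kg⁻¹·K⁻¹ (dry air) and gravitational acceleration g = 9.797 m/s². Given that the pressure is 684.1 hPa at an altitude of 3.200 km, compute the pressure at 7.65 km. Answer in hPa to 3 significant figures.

Scale height: H = RT/g = 287.1 × 287.3 / 9.797 = 8419.3 m.
Between two levels, P₂ = P₁ exp(−Δz/H) with Δz = z₂ − z₁.
Δz = 7650.0 − 3200.0 = 4450.0 m; Δz/H = 4450.0/8419.3 = 0.52855.
P₂ = 684.1 × exp(−0.52855) = 684.1 × 0.58946 = 403.25 hPa.

P ≈ 403 hPa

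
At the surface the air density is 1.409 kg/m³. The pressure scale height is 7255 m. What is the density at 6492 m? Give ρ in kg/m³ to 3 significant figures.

ρ ≈ 0.576 kg/m³

In an isothermal atmosphere, density decays like pressure: ρ = ρ₀ exp(−z/H).
z/H = 6492.0/7255.0 = 0.89483; exp(−0.89483) = 0.40868.
ρ = 1.409 × 0.40868 = 0.57583 kg/m³.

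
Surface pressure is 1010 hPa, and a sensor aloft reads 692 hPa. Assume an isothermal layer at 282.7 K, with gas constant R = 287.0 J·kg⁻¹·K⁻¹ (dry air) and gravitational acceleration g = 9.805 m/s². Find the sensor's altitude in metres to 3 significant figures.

z ≈ 3130 m

Scale height: H = RT/g = 287.0 × 282.7 / 9.805 = 8274.8 m.
Invert the barometric formula: z = H ln(P₀/P).
P₀/P = 1010/692 = 1.4595; ln(1.4595) = 0.37809.
z = 8274.8 × 0.37809 = 3128.6 m.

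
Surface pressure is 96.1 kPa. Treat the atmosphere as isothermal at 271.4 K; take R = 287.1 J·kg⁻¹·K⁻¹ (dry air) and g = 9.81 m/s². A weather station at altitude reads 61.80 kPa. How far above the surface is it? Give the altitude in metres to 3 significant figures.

z ≈ 3510 m

Scale height: H = RT/g = 287.1 × 271.4 / 9.81 = 7942.8 m.
Invert the barometric formula: z = H ln(P₀/P).
P₀/P = 96.1/61.80 = 1.5550; ln(1.5550) = 0.44148.
z = 7942.8 × 0.44148 = 3506.6 m.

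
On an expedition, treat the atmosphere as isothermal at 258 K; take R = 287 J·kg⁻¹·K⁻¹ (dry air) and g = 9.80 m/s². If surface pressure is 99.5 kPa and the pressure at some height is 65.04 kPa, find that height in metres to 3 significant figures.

z ≈ 3210 m

Scale height: H = RT/g = 287 × 258 / 9.80 = 7555.7 m.
Invert the barometric formula: z = H ln(P₀/P).
P₀/P = 99.5/65.04 = 1.5298; ln(1.5298) = 0.42514.
z = 7555.7 × 0.42514 = 3212.2 m.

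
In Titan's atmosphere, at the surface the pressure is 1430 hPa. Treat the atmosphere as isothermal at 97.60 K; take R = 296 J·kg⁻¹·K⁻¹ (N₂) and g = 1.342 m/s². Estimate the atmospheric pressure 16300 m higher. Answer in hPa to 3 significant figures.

P ≈ 671 hPa

Scale height: H = RT/g = 296 × 97.60 / 1.342 = 21527 m.
Barometric formula: P = P₀ exp(−z/H).
z/H = 16300/21527 = 0.75719; exp(−0.75719) = 0.46898.
P = 1430 × 0.46898 = 670.64 hPa.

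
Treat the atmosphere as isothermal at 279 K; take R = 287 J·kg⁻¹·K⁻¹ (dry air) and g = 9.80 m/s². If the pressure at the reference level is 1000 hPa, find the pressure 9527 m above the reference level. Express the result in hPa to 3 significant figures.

P ≈ 312 hPa

Scale height: H = RT/g = 287 × 279 / 9.80 = 8170.7 m.
Barometric formula: P = P₀ exp(−z/H).
z/H = 9527.0/8170.7 = 1.1660; exp(−1.1660) = 0.31161.
P = 1000 × 0.31161 = 311.61 hPa.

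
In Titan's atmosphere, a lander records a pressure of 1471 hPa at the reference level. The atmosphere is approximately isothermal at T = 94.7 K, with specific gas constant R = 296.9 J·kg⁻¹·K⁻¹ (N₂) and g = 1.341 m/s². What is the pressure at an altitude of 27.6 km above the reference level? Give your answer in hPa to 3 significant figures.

Scale height: H = RT/g = 296.9 × 94.7 / 1.341 = 20967 m.
Barometric formula: P = P₀ exp(−z/H).
z/H = 27600/20967 = 1.3164; exp(−1.3164) = 0.26810.
P = 1471 × 0.26810 = 394.38 hPa.

P ≈ 394 hPa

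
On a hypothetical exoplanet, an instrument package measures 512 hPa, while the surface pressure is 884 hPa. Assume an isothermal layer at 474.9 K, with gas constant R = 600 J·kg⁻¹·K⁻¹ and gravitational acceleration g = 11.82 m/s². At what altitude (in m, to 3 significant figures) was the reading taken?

z ≈ 13200 m

Scale height: H = RT/g = 600 × 474.9 / 11.82 = 24107 m.
Invert the barometric formula: z = H ln(P₀/P).
P₀/P = 884/512 = 1.7266; ln(1.7266) = 0.54615.
z = 24107 × 0.54615 = 13166 m.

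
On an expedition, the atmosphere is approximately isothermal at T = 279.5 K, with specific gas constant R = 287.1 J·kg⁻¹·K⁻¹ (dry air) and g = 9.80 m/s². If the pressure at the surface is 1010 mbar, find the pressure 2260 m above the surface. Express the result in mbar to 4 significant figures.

P ≈ 766.4 mbar

Scale height: H = RT/g = 287.1 × 279.5 / 9.80 = 8188.2 m.
Barometric formula: P = P₀ exp(−z/H).
z/H = 2260.0/8188.2 = 0.27601; exp(−0.27601) = 0.75881.
P = 1010 × 0.75881 = 766.40 mbar.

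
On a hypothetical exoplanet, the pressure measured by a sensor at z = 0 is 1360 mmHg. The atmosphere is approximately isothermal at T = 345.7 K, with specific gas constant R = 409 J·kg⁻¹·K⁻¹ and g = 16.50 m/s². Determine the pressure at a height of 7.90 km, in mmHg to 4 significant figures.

Scale height: H = RT/g = 409 × 345.7 / 16.50 = 8569.2 m.
Barometric formula: P = P₀ exp(−z/H).
z/H = 7900.0/8569.2 = 0.92191; exp(−0.92191) = 0.39776.
P = 1360 × 0.39776 = 540.95 mmHg.

P ≈ 541.0 mmHg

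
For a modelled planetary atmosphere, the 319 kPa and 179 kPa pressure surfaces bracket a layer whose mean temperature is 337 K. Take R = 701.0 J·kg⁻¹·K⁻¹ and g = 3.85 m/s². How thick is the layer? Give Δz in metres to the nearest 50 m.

Δz ≈ 35450 m

Hypsometric equation: Δz = (R T̄/g) ln(P₁/P₂).
R T̄/g = 701.0 × 337 / 3.85 = 61360 m.
ln(319/179) = ln(1.7821) = 0.57779.
Δz = 61360 × 0.57779 = 35453 m.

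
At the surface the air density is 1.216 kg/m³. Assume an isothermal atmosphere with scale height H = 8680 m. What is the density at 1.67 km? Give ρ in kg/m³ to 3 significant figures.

ρ ≈ 1.00 kg/m³

In an isothermal atmosphere, density decays like pressure: ρ = ρ₀ exp(−z/H).
z/H = 1670.0/8680.0 = 0.19240; exp(−0.19240) = 0.82498.
ρ = 1.216 × 0.82498 = 1.0032 kg/m³.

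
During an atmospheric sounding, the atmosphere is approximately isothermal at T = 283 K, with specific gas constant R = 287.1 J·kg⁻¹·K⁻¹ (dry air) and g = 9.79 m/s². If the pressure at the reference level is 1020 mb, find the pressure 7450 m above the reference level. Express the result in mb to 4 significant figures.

Scale height: H = RT/g = 287.1 × 283 / 9.79 = 8299.2 m.
Barometric formula: P = P₀ exp(−z/H).
z/H = 7450.0/8299.2 = 0.89768; exp(−0.89768) = 0.40751.
P = 1020 × 0.40751 = 415.66 mb.

P ≈ 415.7 mb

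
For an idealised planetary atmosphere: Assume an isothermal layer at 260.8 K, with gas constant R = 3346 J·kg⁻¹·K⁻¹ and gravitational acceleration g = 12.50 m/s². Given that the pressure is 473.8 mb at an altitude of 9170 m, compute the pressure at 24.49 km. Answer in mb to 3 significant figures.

Scale height: H = RT/g = 3346 × 260.8 / 12.50 = 69811 m.
Between two levels, P₂ = P₁ exp(−Δz/H) with Δz = z₂ − z₁.
Δz = 24490 − 9170.0 = 15320 m; Δz/H = 15320/69811 = 0.21945.
P₂ = 473.8 × exp(−0.21945) = 473.8 × 0.80296 = 380.44 mb.

P ≈ 380 mb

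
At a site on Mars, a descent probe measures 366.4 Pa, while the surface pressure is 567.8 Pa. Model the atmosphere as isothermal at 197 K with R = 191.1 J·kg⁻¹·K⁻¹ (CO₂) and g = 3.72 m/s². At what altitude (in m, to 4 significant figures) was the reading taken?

Scale height: H = RT/g = 191.1 × 197 / 3.72 = 10120 m.
Invert the barometric formula: z = H ln(P₀/P).
P₀/P = 567.8/366.4 = 1.5497; ln(1.5497) = 0.43806.
z = 10120 × 0.43806 = 4433.2 m.

z ≈ 4433 m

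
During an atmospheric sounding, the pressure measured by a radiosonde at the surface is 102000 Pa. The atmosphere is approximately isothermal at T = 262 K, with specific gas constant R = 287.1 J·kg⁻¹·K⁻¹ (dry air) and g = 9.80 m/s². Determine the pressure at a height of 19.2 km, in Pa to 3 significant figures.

Scale height: H = RT/g = 287.1 × 262 / 9.80 = 7675.5 m.
Barometric formula: P = P₀ exp(−z/H).
z/H = 19200/7675.5 = 2.5015; exp(−2.5015) = 0.081962.
P = 102000 × 0.081962 = 8360.1 Pa.

P ≈ 8360 Pa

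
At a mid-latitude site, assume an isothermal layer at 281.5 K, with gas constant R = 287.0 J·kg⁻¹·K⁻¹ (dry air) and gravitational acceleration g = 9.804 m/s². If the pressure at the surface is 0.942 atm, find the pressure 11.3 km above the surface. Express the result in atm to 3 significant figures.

P ≈ 0.239 atm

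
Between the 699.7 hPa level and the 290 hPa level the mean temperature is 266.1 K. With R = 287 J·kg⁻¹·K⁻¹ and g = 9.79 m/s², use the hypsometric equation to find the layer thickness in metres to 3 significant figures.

Δz ≈ 6870 m

Hypsometric equation: Δz = (R T̄/g) ln(P₁/P₂).
R T̄/g = 287 × 266.1 / 9.79 = 7800.9 m.
ln(699.7/290) = ln(2.4128) = 0.88079.
Δz = 7800.9 × 0.88079 = 6871.0 m.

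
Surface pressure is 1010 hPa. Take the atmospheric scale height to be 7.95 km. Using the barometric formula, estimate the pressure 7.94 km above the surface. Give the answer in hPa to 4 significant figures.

P ≈ 372.0 hPa

Barometric formula: P = P₀ exp(−z/H).
z/H = 7940.0/7950.0 = 0.99874; exp(−0.99874) = 0.36834.
P = 1010 × 0.36834 = 372.02 hPa.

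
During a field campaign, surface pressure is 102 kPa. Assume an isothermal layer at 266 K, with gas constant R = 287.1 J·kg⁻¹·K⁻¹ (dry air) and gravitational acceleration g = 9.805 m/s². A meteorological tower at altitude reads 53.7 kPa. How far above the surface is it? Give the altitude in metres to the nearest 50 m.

Scale height: H = RT/g = 287.1 × 266 / 9.805 = 7788.7 m.
Invert the barometric formula: z = H ln(P₀/P).
P₀/P = 102/53.7 = 1.8994; ln(1.8994) = 0.64154.
z = 7788.7 × 0.64154 = 4996.8 m.

z ≈ 5000 m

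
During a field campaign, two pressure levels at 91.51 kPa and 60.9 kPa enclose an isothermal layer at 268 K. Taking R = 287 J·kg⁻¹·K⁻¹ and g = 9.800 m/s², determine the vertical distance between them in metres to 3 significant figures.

Δz ≈ 3200 m

Hypsometric equation: Δz = (R T̄/g) ln(P₁/P₂).
R T̄/g = 287 × 268 / 9.800 = 7848.6 m.
ln(91.51/60.9) = ln(1.5026) = 0.40720.
Δz = 7848.6 × 0.40720 = 3195.9 m.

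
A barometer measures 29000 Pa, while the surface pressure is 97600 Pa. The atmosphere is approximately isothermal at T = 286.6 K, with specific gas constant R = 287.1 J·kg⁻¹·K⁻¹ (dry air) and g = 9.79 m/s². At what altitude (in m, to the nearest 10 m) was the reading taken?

z ≈ 10200 m

Scale height: H = RT/g = 287.1 × 286.6 / 9.79 = 8404.8 m.
Invert the barometric formula: z = H ln(P₀/P).
P₀/P = 97600/29000 = 3.3655; ln(3.3655) = 1.2136.
z = 8404.8 × 1.2136 = 10200 m.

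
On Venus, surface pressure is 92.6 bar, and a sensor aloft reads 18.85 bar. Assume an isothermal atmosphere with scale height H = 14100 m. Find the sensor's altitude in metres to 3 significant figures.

Invert the barometric formula: z = H ln(P₀/P).
P₀/P = 92.6/18.85 = 4.9125; ln(4.9125) = 1.5918.
z = 14100 × 1.5918 = 22444 m.

z ≈ 22400 m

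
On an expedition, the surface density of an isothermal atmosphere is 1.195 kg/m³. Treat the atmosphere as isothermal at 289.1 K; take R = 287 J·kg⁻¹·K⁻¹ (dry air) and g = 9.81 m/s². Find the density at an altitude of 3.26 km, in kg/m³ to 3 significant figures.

ρ ≈ 0.813 kg/m³

Scale height: H = RT/g = 287 × 289.1 / 9.81 = 8457.9 m.
In an isothermal atmosphere, density decays like pressure: ρ = ρ₀ exp(−z/H).
z/H = 3260.0/8457.9 = 0.38544; exp(−0.38544) = 0.68015.
ρ = 1.195 × 0.68015 = 0.81278 kg/m³.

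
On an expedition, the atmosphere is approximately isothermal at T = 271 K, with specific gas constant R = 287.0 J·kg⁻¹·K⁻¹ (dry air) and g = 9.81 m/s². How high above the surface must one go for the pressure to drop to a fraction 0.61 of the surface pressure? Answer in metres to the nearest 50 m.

z ≈ 3900 m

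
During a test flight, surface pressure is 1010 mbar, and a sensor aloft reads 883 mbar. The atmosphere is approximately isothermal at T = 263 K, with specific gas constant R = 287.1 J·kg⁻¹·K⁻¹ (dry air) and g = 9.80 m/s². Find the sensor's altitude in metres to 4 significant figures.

Scale height: H = RT/g = 287.1 × 263 / 9.80 = 7704.8 m.
Invert the barometric formula: z = H ln(P₀/P).
P₀/P = 1010/883 = 1.1438; ln(1.1438) = 0.13436.
z = 7704.8 × 0.13436 = 1035.2 m.

z ≈ 1035 m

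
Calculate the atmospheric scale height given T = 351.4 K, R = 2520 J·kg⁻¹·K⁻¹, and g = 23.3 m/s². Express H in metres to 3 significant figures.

The scale height of an isothermal atmosphere is H = RT/g.
H = 2520 × 351.4 / 23.3 = 885530/23.3 = 38006 m.

H ≈ 38000 m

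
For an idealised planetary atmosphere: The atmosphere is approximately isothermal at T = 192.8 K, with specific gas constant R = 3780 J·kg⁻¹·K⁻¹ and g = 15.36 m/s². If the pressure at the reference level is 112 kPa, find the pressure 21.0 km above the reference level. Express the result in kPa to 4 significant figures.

Scale height: H = RT/g = 3780 × 192.8 / 15.36 = 47447 m.
Barometric formula: P = P₀ exp(−z/H).
z/H = 21000/47447 = 0.44260; exp(−0.44260) = 0.64236.
P = 112 × 0.64236 = 71.944 kPa.

P ≈ 71.94 kPa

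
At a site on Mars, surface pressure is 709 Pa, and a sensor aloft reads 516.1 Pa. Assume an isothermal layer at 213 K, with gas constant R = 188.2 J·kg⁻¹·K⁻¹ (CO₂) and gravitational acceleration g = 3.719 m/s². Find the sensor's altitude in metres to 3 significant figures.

Scale height: H = RT/g = 188.2 × 213 / 3.719 = 10779 m.
Invert the barometric formula: z = H ln(P₀/P).
P₀/P = 709/516.1 = 1.3738; ln(1.3738) = 0.31758.
z = 10779 × 0.31758 = 3423.2 m.

z ≈ 3420 m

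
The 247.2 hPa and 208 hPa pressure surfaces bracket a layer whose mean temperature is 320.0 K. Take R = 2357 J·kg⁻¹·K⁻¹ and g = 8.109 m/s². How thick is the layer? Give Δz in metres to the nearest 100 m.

Δz ≈ 16100 m

Hypsometric equation: Δz = (R T̄/g) ln(P₁/P₂).
R T̄/g = 2357 × 320.0 / 8.109 = 93013 m.
ln(247.2/208) = ln(1.1885) = 0.17269.
Δz = 93013 × 0.17269 = 16062 m.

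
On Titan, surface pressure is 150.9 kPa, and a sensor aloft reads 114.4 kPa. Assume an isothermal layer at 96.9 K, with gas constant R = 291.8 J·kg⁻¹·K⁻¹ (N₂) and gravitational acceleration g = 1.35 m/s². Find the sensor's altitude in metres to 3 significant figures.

z ≈ 5800 m

Scale height: H = RT/g = 291.8 × 96.9 / 1.35 = 20945 m.
Invert the barometric formula: z = H ln(P₀/P).
P₀/P = 150.9/114.4 = 1.3191; ln(1.3191) = 0.27695.
z = 20945 × 0.27695 = 5800.7 m.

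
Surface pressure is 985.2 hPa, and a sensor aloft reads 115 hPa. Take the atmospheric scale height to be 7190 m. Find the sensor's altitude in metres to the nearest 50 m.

z ≈ 15450 m

Invert the barometric formula: z = H ln(P₀/P).
P₀/P = 985.2/115 = 8.5670; ln(8.5670) = 2.1479.
z = 7190.0 × 2.1479 = 15443 m.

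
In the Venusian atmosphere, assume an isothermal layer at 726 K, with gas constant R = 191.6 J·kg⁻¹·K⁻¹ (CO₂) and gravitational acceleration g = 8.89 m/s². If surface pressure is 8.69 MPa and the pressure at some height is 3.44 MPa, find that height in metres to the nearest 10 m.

Scale height: H = RT/g = 191.6 × 726 / 8.89 = 15647 m.
Invert the barometric formula: z = H ln(P₀/P).
P₀/P = 8.69/3.44 = 2.5262; ln(2.5262) = 0.92672.
z = 15647 × 0.92672 = 14500 m.

z ≈ 14500 m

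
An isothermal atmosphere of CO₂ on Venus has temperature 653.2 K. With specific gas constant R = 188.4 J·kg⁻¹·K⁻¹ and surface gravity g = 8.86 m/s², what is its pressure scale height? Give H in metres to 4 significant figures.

The scale height of an isothermal atmosphere is H = RT/g.
H = 188.4 × 653.2 / 8.86 = 123060/8.86 = 13889 m.

H ≈ 13890 m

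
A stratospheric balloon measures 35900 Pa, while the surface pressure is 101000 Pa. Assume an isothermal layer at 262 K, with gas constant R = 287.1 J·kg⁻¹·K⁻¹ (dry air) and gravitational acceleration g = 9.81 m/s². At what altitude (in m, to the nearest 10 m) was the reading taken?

z ≈ 7930 m

Scale height: H = RT/g = 287.1 × 262 / 9.81 = 7667.7 m.
Invert the barometric formula: z = H ln(P₀/P).
P₀/P = 101000/35900 = 2.8134; ln(2.8134) = 1.0344.
z = 7667.7 × 1.0344 = 7931.5 m.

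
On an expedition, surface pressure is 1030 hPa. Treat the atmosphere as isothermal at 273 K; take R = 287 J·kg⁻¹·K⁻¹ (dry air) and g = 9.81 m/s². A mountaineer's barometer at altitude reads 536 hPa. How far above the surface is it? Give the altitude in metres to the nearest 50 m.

Scale height: H = RT/g = 287 × 273 / 9.81 = 7986.9 m.
Invert the barometric formula: z = H ln(P₀/P).
P₀/P = 1030/536 = 1.9216; ln(1.9216) = 0.65316.
z = 7986.9 × 0.65316 = 5216.7 m.

z ≈ 5200 m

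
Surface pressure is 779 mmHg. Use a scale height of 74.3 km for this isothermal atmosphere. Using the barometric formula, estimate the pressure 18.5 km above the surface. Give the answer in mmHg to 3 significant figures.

P ≈ 607 mmHg

Barometric formula: P = P₀ exp(−z/H).
z/H = 18500/74300 = 0.24899; exp(−0.24899) = 0.77959.
P = 779 × 0.77959 = 607.30 mmHg.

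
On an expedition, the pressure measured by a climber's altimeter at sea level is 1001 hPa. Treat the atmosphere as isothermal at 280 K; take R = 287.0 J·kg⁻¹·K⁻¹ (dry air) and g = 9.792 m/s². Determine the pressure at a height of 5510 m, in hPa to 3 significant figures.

Scale height: H = RT/g = 287.0 × 280 / 9.792 = 8206.7 m.
Barometric formula: P = P₀ exp(−z/H).
z/H = 5510.0/8206.7 = 0.67140; exp(−0.67140) = 0.51099.
P = 1001 × 0.51099 = 511.50 hPa.

P ≈ 512 hPa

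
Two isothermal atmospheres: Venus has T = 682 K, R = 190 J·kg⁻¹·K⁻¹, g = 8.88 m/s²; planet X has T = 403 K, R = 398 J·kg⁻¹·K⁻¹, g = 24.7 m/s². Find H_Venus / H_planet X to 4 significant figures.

H = RT/g for each body.
H_Venus = 190 × 682 / 8.88 = 14592 m.
H_planet X = 398 × 403 / 24.7 = 6493.7 m.
H_Venus/H_planet X = 14592/6493.7 = 2.2471.

H_Venus/H_planet X ≈ 2.247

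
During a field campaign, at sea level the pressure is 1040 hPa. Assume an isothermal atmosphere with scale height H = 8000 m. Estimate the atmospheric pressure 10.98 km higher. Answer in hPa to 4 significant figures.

Barometric formula: P = P₀ exp(−z/H).
z/H = 10980/8000.0 = 1.3725; exp(−1.3725) = 0.25347.
P = 1040 × 0.25347 = 263.61 hPa.

P ≈ 263.6 hPa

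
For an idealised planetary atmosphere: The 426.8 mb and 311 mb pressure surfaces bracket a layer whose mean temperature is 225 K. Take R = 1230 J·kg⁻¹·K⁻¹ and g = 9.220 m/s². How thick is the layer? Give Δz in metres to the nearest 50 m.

Δz ≈ 9500 m

Hypsometric equation: Δz = (R T̄/g) ln(P₁/P₂).
R T̄/g = 1230 × 225 / 9.220 = 30016 m.
ln(426.8/311) = ln(1.3723) = 0.31649.
Δz = 30016 × 0.31649 = 9499.8 m.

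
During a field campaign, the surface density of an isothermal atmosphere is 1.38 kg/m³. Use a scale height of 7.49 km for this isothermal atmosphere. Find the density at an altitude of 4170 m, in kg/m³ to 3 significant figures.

In an isothermal atmosphere, density decays like pressure: ρ = ρ₀ exp(−z/H).
z/H = 4170.0/7490.0 = 0.55674; exp(−0.55674) = 0.57307.
ρ = 1.38 × 0.57307 = 0.79084 kg/m³.

ρ ≈ 0.791 kg/m³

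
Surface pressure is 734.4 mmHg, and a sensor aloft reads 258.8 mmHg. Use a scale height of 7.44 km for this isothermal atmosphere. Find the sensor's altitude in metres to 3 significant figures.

Invert the barometric formula: z = H ln(P₀/P).
P₀/P = 734.4/258.8 = 2.8377; ln(2.8377) = 1.0430.
z = 7440.0 × 1.0430 = 7759.9 m.

z ≈ 7760 m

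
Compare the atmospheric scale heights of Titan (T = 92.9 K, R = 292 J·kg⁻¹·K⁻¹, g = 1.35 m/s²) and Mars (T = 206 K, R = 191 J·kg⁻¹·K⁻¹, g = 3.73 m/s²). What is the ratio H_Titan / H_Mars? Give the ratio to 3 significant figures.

H_Titan/H_Mars ≈ 1.90

H = RT/g for each body.
H_Titan = 292 × 92.9 / 1.35 = 20094 m.
H_Mars = 191 × 206 / 3.73 = 10549 m.
H_Titan/H_Mars = 20094/10549 = 1.9048.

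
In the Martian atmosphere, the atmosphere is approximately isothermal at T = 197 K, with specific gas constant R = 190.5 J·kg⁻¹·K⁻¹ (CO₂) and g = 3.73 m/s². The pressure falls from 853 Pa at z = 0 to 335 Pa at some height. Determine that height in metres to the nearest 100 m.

z ≈ 9400 m

Scale height: H = RT/g = 190.5 × 197 / 3.73 = 10061 m.
Invert the barometric formula: z = H ln(P₀/P).
P₀/P = 853/335 = 2.5463; ln(2.5463) = 0.93464.
z = 10061 × 0.93464 = 9403.4 m.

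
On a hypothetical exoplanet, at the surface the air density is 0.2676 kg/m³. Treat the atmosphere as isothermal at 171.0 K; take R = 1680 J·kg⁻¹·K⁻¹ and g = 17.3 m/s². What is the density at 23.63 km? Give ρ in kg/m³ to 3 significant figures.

ρ ≈ 0.0645 kg/m³

Scale height: H = RT/g = 1680 × 171.0 / 17.3 = 16606 m.
In an isothermal atmosphere, density decays like pressure: ρ = ρ₀ exp(−z/H).
z/H = 23630/16606 = 1.4230; exp(−1.4230) = 0.24099.
ρ = 0.2676 × 0.24099 = 0.064489 kg/m³.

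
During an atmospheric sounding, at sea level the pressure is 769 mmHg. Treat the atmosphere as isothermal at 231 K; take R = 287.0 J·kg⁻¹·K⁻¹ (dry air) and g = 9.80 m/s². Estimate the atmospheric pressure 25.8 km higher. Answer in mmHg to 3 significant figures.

P ≈ 17.0 mmHg

Scale height: H = RT/g = 287.0 × 231 / 9.80 = 6765.0 m.
Barometric formula: P = P₀ exp(−z/H).
z/H = 25800/6765.0 = 3.8137; exp(−3.8137) = 0.022066.
P = 769 × 0.022066 = 16.969 mmHg.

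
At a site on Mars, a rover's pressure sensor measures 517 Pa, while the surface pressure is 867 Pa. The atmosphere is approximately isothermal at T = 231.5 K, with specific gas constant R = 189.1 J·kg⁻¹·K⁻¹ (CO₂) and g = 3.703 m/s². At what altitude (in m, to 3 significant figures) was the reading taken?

Scale height: H = RT/g = 189.1 × 231.5 / 3.703 = 11822 m.
Invert the barometric formula: z = H ln(P₀/P).
P₀/P = 867/517 = 1.6770; ln(1.6770) = 0.51701.
z = 11822 × 0.51701 = 6112.1 m.

z ≈ 6110 m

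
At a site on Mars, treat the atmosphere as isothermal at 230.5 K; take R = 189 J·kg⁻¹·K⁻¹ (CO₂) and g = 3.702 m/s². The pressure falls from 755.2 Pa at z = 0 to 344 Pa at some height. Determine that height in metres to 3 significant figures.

Scale height: H = RT/g = 189 × 230.5 / 3.702 = 11768 m.
Invert the barometric formula: z = H ln(P₀/P).
P₀/P = 755.2/344 = 2.1953; ln(2.1953) = 0.78632.
z = 11768 × 0.78632 = 9253.4 m.

z ≈ 9250 m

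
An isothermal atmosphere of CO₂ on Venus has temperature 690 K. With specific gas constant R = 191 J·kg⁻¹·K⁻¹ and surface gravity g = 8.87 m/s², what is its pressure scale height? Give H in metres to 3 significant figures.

The scale height of an isothermal atmosphere is H = RT/g.
H = 191 × 690 / 8.87 = 131790/8.87 = 14858 m.

H ≈ 14900 m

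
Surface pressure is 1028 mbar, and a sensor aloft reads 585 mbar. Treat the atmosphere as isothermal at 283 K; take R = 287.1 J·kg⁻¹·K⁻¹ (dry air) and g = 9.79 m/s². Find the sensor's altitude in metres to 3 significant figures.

Scale height: H = RT/g = 287.1 × 283 / 9.79 = 8299.2 m.
Invert the barometric formula: z = H ln(P₀/P).
P₀/P = 1028/585 = 1.7573; ln(1.7573) = 0.56378.
z = 8299.2 × 0.56378 = 4678.9 m.

z ≈ 4680 m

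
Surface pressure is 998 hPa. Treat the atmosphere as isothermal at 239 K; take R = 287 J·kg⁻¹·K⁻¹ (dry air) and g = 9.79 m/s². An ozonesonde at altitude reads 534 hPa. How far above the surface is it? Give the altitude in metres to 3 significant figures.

Scale height: H = RT/g = 287 × 239 / 9.79 = 7006.4 m.
Invert the barometric formula: z = H ln(P₀/P).
P₀/P = 998/534 = 1.8689; ln(1.8689) = 0.62535.
z = 7006.4 × 0.62535 = 4381.5 m.

z ≈ 4380 m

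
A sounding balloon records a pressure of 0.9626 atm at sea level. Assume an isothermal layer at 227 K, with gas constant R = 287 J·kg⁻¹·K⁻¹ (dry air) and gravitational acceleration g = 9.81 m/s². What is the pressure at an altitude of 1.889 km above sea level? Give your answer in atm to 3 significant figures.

Scale height: H = RT/g = 287 × 227 / 9.81 = 6641.1 m.
Barometric formula: P = P₀ exp(−z/H).
z/H = 1889.0/6641.1 = 0.28444; exp(−0.28444) = 0.75244.
P = 0.9626 × 0.75244 = 0.72430 atm.

P ≈ 0.724 atm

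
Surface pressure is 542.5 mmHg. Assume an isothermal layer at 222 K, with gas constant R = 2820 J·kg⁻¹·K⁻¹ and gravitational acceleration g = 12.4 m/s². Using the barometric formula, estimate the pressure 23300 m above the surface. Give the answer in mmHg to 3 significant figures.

P ≈ 342 mmHg

Scale height: H = RT/g = 2820 × 222 / 12.4 = 50487 m.
Barometric formula: P = P₀ exp(−z/H).
z/H = 23300/50487 = 0.46150; exp(−0.46150) = 0.63034.
P = 542.5 × 0.63034 = 341.96 mmHg.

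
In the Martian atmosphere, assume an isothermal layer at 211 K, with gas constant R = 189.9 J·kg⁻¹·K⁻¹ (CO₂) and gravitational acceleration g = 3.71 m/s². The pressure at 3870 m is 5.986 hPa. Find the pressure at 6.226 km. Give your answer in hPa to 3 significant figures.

P ≈ 4.81 hPa

Scale height: H = RT/g = 189.9 × 211 / 3.71 = 10800 m.
Between two levels, P₂ = P₁ exp(−Δz/H) with Δz = z₂ − z₁.
Δz = 6226.0 − 3870.0 = 2356.0 m; Δz/H = 2356.0/10800 = 0.21815.
P₂ = 5.986 × exp(−0.21815) = 5.986 × 0.80400 = 4.8127 hPa.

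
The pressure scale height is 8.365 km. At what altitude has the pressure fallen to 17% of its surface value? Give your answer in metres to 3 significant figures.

z ≈ 14800 m

Set P/P₀ = exp(−z/H) = 0.17, so z = −H ln(0.17).
−ln(0.17) = 1.7720; z = 8365.0 × 1.7720 = 14823 m.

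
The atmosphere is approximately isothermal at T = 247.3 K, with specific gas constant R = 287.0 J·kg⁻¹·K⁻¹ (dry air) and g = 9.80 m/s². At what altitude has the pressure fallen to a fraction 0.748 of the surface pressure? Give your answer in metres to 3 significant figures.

z ≈ 2100 m

Scale height: H = RT/g = 287.0 × 247.3 / 9.80 = 7242.4 m.
Set P/P₀ = exp(−z/H) = 0.748, so z = −H ln(0.748).
−ln(0.748) = 0.29035; z = 7242.4 × 0.29035 = 2102.8 m.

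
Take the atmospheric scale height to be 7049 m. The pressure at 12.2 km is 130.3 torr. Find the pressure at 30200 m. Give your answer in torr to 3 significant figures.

P ≈ 10.1 torr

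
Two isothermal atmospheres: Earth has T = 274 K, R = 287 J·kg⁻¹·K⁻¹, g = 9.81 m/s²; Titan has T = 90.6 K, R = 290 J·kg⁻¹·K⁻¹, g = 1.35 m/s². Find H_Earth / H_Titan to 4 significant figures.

H = RT/g for each body.
H_Earth = 287 × 274 / 9.81 = 8016.1 m.
H_Titan = 290 × 90.6 / 1.35 = 19462 m.
H_Earth/H_Titan = 8016.1/19462 = 0.41188.

H_Earth/H_Titan ≈ 0.4119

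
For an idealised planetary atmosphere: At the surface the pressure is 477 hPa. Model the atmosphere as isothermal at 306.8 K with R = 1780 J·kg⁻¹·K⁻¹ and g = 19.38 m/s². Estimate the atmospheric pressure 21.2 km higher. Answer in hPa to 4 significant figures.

Scale height: H = RT/g = 1780 × 306.8 / 19.38 = 28179 m.
Barometric formula: P = P₀ exp(−z/H).
z/H = 21200/28179 = 0.75233; exp(−0.75233) = 0.47127.
P = 477 × 0.47127 = 224.80 hPa.

P ≈ 224.8 hPa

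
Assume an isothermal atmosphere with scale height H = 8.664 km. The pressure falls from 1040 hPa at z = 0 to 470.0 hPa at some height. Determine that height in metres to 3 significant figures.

Invert the barometric formula: z = H ln(P₀/P).
P₀/P = 1040/470.0 = 2.2128; ln(2.2128) = 0.79426.
z = 8664.0 × 0.79426 = 6881.5 m.

z ≈ 6880 m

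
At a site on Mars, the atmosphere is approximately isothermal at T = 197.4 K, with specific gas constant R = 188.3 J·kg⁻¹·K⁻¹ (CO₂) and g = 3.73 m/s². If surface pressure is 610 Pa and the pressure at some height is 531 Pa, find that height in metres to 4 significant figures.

z ≈ 1382 m

Scale height: H = RT/g = 188.3 × 197.4 / 3.73 = 9965.3 m.
Invert the barometric formula: z = H ln(P₀/P).
P₀/P = 610/531 = 1.1488; ln(1.1488) = 0.13872.
z = 9965.3 × 0.13872 = 1382.4 m.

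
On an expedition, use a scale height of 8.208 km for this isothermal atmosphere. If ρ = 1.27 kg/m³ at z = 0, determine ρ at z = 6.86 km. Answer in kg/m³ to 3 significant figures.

ρ ≈ 0.551 kg/m³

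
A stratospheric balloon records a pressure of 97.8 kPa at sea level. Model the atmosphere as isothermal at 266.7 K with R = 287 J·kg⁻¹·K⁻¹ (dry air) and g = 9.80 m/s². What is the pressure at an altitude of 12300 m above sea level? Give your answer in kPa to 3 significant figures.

Scale height: H = RT/g = 287 × 266.7 / 9.80 = 7810.5 m.
Barometric formula: P = P₀ exp(−z/H).
z/H = 12300/7810.5 = 1.5748; exp(−1.5748) = 0.20705.
P = 97.8 × 0.20705 = 20.249 kPa.

P ≈ 20.2 kPa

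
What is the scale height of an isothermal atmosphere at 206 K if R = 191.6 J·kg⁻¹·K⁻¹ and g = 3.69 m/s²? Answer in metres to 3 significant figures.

The scale height of an isothermal atmosphere is H = RT/g.
H = 191.6 × 206 / 3.69 = 39470/3.69 = 10696 m.

H ≈ 10700 m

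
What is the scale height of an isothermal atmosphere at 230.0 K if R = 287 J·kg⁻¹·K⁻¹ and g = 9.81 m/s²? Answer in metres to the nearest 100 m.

H ≈ 6700 m

The scale height of an isothermal atmosphere is H = RT/g.
H = 287 × 230.0 / 9.81 = 66010/9.81 = 6728.8 m.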